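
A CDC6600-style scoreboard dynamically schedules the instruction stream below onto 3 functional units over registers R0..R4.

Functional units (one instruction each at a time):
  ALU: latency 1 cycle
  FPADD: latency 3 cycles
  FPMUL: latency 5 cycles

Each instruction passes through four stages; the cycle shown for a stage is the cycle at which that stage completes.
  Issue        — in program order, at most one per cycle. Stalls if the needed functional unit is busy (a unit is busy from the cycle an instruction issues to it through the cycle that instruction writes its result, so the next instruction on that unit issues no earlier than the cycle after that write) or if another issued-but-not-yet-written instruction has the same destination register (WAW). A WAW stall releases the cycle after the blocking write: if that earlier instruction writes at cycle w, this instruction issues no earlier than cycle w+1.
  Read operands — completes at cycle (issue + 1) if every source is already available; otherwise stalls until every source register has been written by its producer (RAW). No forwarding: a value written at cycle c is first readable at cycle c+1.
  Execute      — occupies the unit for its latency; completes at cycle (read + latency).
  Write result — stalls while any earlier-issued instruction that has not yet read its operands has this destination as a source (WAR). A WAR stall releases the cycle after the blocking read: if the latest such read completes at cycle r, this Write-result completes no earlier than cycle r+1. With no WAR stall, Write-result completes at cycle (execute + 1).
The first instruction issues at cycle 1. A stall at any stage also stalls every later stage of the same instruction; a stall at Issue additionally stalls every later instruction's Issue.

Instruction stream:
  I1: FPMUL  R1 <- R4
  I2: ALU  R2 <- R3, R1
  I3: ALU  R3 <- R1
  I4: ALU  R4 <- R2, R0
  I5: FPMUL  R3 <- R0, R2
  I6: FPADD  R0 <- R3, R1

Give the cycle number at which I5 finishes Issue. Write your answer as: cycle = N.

t=1  issue I1 (FPMUL)
t=2  I1 read-ops | issue I2 (ALU)
t=7  I1 finished on FPMUL
t=8  I1→R1
t=9  I2 read-ops
t=10  I2 finished on ALU
t=11  I2→R2
t=12  issue I3 (ALU)
t=13  I3 read-ops
t=14  I3 finished on ALU
t=15  I3→R3
t=16  issue I4 (ALU)
t=17  I4 read-ops | issue I5 (FPMUL)
t=18  I4 finished on ALU | I5 read-ops | issue I6 (FPADD)
t=19  I4→R4
t=23  I5 finished on FPMUL
t=24  I5→R3
t=25  I6 read-ops
t=28  I6 finished on FPADD
t=29  I6→R0

cycle = 17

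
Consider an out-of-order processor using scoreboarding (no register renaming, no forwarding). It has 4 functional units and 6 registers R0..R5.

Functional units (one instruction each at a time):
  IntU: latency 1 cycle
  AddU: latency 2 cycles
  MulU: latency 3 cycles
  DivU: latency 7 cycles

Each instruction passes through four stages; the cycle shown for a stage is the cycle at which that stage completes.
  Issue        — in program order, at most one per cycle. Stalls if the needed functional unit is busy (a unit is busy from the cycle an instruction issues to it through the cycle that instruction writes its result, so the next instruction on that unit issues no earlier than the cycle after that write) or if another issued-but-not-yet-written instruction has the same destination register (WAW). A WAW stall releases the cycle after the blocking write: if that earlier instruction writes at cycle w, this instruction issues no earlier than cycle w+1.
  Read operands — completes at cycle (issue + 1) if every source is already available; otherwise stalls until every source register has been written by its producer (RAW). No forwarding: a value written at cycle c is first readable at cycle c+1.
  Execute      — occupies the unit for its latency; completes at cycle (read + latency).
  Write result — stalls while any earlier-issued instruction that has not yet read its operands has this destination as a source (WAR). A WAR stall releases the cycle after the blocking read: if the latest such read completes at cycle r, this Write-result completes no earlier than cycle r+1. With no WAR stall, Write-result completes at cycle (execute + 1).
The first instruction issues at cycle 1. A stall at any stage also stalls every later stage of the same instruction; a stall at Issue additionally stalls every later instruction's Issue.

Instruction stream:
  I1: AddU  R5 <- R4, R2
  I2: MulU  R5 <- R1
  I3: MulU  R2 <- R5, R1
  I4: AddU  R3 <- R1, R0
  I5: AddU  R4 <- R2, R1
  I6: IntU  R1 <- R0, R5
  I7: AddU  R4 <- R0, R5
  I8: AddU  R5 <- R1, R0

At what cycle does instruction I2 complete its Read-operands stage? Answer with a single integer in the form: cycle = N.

1) issue 1, read 2, done 4, write 5
2) issue 6, read 7, done 10, write 11  <WAW R5: wait I1 write@5>
3) issue 12, read 13, done 16, write 17  <struct: MulU busy until I2 writes@11>
4) issue 13, read 14, done 16, write 17
5) issue 18, read 19, done 21, write 22  <struct: AddU busy until I4 writes@17>
6) issue 19, read 20, done 21, write 22
7) issue 23, read 24, done 26, write 27  <struct: AddU busy until I5 writes@22>
8) issue 28, read 29, done 31, write 32  <struct: AddU busy until I7 writes@27>

cycle = 7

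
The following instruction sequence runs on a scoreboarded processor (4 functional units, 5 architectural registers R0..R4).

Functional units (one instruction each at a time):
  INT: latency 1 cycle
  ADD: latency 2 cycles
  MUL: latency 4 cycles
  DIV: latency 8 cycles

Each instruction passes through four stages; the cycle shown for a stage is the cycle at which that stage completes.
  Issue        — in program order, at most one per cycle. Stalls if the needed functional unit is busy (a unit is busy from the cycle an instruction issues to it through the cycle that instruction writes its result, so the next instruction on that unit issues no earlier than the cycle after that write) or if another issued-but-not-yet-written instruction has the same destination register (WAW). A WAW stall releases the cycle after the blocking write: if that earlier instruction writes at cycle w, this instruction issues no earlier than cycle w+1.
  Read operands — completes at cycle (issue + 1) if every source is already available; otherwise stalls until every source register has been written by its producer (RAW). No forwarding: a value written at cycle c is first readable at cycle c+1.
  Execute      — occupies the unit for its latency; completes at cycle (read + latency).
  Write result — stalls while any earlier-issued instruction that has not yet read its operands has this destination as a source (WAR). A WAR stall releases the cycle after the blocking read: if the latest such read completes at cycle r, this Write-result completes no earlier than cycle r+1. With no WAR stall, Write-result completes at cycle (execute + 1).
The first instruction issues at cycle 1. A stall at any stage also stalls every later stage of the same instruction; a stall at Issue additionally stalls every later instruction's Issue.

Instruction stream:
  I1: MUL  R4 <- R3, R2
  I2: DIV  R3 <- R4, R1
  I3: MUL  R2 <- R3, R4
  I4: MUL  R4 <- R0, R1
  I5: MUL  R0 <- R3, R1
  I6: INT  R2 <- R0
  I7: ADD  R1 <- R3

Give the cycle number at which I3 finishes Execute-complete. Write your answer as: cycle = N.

cycle = 22

I1 -> (1, 2, 6, 7)
I2 -> (2, 8, 16, 17)  // RAW R4: wait I1 write@7
I3 -> (8, 18, 22, 23)  // struct: MUL busy until I1 writes@7, RAW R3: wait I2 write@17
I4 -> (24, 25, 29, 30)  // struct: MUL busy until I3 writes@23
I5 -> (31, 32, 36, 37)  // struct: MUL busy until I4 writes@30
I6 -> (32, 38, 39, 40)  // RAW R0: wait I5 write@37
I7 -> (33, 34, 36, 37)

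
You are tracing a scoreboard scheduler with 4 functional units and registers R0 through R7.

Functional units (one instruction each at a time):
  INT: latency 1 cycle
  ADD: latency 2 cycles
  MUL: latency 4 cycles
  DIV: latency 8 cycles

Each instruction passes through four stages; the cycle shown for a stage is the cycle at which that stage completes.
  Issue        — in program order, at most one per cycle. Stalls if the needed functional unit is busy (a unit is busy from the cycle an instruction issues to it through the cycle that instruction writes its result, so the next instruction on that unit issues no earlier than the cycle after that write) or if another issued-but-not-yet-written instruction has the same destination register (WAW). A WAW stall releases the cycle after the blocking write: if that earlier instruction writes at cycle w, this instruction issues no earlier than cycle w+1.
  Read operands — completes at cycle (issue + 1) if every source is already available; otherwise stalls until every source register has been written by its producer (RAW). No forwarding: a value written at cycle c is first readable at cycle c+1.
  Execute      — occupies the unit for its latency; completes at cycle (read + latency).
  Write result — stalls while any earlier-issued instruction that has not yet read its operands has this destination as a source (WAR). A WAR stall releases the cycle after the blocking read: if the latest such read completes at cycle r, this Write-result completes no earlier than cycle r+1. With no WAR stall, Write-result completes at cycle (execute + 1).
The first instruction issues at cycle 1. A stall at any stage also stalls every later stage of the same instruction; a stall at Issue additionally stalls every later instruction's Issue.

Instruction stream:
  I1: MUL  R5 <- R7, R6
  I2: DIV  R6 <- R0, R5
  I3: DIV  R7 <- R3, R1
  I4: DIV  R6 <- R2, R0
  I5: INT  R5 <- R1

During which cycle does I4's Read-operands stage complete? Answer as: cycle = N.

cycle = 30

cycle 1: I1→MUL
cycle 2: I1 RO; I2→DIV
cycle 6: I1 EX
cycle 7: I1 WR R5
cycle 8: I2 RO
cycle 16: I2 EX
cycle 17: I2 WR R6
cycle 18: I3→DIV
cycle 19: I3 RO
cycle 27: I3 EX
cycle 28: I3 WR R7
cycle 29: I4→DIV
cycle 30: I4 RO; I5→INT
cycle 31: I5 RO
cycle 32: I5 EX
cycle 33: I5 WR R5
cycle 38: I4 EX
cycle 39: I4 WR R6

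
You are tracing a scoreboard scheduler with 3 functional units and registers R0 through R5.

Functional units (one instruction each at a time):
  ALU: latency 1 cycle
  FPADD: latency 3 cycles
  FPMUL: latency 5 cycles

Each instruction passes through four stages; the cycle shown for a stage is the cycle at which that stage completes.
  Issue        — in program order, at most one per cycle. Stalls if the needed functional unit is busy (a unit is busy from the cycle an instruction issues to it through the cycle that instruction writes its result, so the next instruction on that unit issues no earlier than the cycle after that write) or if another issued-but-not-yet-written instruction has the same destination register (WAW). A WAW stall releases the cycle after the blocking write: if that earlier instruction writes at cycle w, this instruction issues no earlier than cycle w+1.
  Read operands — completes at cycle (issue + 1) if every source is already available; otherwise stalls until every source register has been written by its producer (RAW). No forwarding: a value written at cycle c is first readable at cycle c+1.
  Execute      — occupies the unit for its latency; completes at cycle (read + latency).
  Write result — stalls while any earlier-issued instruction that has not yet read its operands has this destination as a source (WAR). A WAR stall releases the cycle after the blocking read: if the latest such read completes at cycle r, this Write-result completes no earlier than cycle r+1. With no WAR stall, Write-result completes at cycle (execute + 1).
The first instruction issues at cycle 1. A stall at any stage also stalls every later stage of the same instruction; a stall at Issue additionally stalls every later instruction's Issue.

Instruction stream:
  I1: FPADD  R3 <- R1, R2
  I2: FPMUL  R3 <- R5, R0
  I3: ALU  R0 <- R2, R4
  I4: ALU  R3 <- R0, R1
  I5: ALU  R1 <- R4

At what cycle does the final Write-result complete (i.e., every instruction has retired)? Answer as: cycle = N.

cycle = 22

I1 -> (1, 2, 5, 6)
I2 -> (7, 8, 13, 14)  // WAW R3: wait I1 write@6
I3 -> (8, 9, 10, 11)
I4 -> (15, 16, 17, 18)  // WAW R3: wait I2 write@14
I5 -> (19, 20, 21, 22)  // struct: ALU busy until I4 writes@18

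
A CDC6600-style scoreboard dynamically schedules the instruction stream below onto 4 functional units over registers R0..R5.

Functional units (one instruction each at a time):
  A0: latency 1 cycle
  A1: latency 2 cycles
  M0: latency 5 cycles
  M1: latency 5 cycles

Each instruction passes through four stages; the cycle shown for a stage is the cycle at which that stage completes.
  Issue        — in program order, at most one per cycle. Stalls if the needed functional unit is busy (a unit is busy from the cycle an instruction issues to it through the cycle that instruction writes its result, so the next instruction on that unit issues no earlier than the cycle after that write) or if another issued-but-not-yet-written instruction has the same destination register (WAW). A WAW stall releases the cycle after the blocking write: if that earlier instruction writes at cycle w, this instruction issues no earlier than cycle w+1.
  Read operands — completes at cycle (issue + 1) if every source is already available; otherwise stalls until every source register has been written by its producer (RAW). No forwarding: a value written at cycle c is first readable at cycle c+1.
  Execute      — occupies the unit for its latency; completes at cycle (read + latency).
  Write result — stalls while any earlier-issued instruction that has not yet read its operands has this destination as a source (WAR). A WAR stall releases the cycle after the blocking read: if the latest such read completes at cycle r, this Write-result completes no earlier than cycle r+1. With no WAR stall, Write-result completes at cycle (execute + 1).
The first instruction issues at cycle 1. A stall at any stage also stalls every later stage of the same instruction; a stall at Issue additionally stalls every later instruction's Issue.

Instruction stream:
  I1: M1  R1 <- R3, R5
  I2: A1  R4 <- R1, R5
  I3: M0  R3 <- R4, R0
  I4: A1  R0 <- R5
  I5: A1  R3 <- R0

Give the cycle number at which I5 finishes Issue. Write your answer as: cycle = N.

cycle = 20

  I1 | 1 | 2 | 7 | 8
  I2 | 2 | 9 | 11 | 12   RAW R1: wait I1 write@8
  I3 | 3 | 13 | 18 | 19   RAW R4: wait I2 write@12
  I4 | 13 | 14 | 16 | 17   struct: A1 busy until I2 writes@12
  I5 | 20 | 21 | 23 | 24   WAW R3: wait I3 write@19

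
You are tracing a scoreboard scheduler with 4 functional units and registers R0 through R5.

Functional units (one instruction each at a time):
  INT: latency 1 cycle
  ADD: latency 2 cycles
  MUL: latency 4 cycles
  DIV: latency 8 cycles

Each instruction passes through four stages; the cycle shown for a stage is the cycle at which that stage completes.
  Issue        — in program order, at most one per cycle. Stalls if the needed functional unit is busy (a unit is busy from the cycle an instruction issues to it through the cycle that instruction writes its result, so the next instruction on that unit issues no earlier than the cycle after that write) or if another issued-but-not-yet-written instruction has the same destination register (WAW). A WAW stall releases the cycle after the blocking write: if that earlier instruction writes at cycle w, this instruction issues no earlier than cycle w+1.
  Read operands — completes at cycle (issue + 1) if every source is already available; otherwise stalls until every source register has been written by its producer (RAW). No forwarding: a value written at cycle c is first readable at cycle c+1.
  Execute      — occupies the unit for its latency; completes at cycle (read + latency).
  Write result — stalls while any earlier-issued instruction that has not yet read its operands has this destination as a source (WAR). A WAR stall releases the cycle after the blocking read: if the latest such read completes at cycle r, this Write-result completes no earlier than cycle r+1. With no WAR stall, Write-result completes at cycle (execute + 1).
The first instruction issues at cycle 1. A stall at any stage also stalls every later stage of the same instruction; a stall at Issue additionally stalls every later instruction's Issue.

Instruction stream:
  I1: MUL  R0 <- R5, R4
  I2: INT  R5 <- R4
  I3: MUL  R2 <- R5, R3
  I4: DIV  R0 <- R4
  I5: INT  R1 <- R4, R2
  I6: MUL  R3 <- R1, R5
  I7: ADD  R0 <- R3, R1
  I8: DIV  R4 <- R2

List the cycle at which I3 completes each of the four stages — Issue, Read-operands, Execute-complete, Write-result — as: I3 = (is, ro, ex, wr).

I3 = (8, 9, 13, 14)

1) issue 1, read 2, done 6, write 7
2) issue 2, read 3, done 4, write 5
3) issue 8, read 9, done 13, write 14  <struct: MUL busy until I1 writes@7>
4) issue 9, read 10, done 18, write 19
5) issue 10, read 15, done 16, write 17  <RAW R2: wait I3 write@14>
6) issue 15, read 18, done 22, write 23  <struct: MUL busy until I3 writes@14 / RAW R1: wait I5 write@17>
7) issue 20, read 24, done 26, write 27  <WAW R0: wait I4 write@19 / RAW R3: wait I6 write@23>
8) issue 21, read 22, done 30, write 31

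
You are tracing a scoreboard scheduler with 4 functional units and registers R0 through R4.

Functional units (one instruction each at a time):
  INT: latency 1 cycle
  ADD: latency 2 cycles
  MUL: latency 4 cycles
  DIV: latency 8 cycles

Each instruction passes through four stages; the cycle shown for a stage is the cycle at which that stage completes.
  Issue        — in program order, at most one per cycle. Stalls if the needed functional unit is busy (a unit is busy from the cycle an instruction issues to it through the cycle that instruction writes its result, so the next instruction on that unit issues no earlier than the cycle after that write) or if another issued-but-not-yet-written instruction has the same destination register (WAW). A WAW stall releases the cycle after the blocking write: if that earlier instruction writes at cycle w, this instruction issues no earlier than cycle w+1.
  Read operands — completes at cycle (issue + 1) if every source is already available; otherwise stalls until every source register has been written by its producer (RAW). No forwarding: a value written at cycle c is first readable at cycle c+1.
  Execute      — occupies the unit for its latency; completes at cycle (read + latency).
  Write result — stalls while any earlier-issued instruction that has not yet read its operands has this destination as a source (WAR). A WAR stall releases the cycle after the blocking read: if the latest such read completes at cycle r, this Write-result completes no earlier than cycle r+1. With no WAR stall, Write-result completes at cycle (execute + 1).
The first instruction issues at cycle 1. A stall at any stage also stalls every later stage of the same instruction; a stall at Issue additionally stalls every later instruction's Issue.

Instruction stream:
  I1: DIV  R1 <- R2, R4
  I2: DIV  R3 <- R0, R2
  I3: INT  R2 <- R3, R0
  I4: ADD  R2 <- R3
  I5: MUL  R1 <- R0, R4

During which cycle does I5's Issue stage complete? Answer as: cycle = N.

cycle = 27

cycle 1: I1→DIV
cycle 2: I1 RO
cycle 10: I1 EX
cycle 11: I1 WR R1
cycle 12: I2→DIV
cycle 13: I2 RO · I3→INT
cycle 21: I2 EX
cycle 22: I2 WR R3
cycle 23: I3 RO
cycle 24: I3 EX
cycle 25: I3 WR R2
cycle 26: I4→ADD
cycle 27: I4 RO · I5→MUL
cycle 28: I5 RO
cycle 29: I4 EX
cycle 30: I4 WR R2
cycle 32: I5 EX
cycle 33: I5 WR R1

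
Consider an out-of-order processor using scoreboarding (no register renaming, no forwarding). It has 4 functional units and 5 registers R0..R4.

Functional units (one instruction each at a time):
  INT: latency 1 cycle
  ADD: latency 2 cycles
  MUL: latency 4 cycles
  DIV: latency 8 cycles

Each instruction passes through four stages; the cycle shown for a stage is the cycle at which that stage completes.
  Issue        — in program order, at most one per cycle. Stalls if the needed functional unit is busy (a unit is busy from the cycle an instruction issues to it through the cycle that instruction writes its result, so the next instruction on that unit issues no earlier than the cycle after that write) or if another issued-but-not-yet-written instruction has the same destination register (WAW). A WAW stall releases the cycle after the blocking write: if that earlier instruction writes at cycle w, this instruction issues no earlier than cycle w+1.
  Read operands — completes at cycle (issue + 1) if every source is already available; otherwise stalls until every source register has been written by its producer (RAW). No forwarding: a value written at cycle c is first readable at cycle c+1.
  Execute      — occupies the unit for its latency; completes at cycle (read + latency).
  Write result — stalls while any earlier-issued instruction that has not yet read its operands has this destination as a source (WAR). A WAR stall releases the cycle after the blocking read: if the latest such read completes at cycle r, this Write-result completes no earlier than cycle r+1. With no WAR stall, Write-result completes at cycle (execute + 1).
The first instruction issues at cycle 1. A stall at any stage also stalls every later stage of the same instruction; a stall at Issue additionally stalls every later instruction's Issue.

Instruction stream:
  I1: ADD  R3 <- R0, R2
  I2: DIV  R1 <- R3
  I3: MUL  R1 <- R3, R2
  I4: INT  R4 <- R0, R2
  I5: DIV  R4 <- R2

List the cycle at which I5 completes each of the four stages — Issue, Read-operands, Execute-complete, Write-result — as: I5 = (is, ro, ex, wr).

I1: IS=1 RO=2 EX=4 WR=5
I2: IS=2 RO=6 EX=14 WR=15  [RAW R3: wait I1 write@5]
I3: IS=16 RO=17 EX=21 WR=22  [WAW R1: wait I2 write@15]
I4: IS=17 RO=18 EX=19 WR=20
I5: IS=21 RO=22 EX=30 WR=31  [WAW R4: wait I4 write@20]

I5 = (21, 22, 30, 31)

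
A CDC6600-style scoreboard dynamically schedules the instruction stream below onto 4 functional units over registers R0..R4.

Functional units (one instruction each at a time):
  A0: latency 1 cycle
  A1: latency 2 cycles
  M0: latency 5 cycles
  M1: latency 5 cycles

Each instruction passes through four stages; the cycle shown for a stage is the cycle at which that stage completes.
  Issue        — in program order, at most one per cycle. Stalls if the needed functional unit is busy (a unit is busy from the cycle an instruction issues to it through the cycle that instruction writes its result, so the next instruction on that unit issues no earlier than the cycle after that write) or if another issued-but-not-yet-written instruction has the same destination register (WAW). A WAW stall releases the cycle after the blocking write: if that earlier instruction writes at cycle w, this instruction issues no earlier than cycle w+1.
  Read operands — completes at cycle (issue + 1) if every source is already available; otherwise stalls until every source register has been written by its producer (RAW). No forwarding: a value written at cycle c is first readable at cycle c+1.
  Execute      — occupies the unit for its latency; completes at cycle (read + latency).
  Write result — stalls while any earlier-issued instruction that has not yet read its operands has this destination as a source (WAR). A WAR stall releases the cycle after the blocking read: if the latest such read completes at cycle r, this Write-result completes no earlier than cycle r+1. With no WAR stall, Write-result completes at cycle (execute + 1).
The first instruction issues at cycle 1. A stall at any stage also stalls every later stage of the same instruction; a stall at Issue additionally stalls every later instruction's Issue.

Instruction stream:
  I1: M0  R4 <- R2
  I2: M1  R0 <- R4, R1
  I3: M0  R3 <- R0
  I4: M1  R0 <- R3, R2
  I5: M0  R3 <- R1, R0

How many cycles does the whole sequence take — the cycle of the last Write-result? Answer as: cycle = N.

cycle = 36

I1: IS=1 RO=2 EX=7 WR=8
I2: IS=2 RO=9 EX=14 WR=15  [RAW R4: wait I1 write@8]
I3: IS=9 RO=16 EX=21 WR=22  [struct: M0 busy until I1 writes@8; RAW R0: wait I2 write@15]
I4: IS=16 RO=23 EX=28 WR=29  [struct: M1 busy until I2 writes@15; RAW R3: wait I3 write@22]
I5: IS=23 RO=30 EX=35 WR=36  [struct: M0 busy until I3 writes@22; RAW R0: wait I4 write@29]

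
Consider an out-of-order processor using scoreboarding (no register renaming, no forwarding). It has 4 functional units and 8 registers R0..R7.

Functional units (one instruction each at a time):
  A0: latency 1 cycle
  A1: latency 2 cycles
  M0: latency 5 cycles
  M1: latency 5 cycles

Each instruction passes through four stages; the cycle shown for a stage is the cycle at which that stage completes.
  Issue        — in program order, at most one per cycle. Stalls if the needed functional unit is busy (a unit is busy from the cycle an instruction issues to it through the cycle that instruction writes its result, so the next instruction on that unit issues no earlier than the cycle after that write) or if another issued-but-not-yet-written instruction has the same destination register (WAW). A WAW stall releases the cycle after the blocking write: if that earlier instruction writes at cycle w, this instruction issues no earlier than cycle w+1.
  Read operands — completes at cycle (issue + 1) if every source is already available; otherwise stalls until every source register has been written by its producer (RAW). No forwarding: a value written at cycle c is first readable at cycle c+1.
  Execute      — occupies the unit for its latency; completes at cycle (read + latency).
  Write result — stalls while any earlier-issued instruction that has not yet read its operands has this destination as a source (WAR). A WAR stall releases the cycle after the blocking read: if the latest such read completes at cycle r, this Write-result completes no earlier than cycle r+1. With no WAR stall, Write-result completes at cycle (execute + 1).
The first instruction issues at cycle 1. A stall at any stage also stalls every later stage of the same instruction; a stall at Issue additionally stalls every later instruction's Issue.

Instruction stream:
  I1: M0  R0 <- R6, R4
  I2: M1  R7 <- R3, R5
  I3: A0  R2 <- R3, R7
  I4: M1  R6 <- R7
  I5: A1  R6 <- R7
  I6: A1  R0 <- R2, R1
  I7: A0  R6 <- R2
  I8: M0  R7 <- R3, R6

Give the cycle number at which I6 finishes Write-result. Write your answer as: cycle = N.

cycle = 27

I1  is:1  ro:2  ex:7  wr:8
I2  is:2  ro:3  ex:8  wr:9
I3  is:3  ro:10  ex:11  wr:12  — RAW R7: wait I2 write@9
I4  is:10  ro:11  ex:16  wr:17  — struct: M1 busy until I2 writes@9
I5  is:18  ro:19  ex:21  wr:22  — WAW R6: wait I4 write@17
I6  is:23  ro:24  ex:26  wr:27  — struct: A1 busy until I5 writes@22
I7  is:24  ro:25  ex:26  wr:27
I8  is:25  ro:28  ex:33  wr:34  — RAW R6: wait I7 write@27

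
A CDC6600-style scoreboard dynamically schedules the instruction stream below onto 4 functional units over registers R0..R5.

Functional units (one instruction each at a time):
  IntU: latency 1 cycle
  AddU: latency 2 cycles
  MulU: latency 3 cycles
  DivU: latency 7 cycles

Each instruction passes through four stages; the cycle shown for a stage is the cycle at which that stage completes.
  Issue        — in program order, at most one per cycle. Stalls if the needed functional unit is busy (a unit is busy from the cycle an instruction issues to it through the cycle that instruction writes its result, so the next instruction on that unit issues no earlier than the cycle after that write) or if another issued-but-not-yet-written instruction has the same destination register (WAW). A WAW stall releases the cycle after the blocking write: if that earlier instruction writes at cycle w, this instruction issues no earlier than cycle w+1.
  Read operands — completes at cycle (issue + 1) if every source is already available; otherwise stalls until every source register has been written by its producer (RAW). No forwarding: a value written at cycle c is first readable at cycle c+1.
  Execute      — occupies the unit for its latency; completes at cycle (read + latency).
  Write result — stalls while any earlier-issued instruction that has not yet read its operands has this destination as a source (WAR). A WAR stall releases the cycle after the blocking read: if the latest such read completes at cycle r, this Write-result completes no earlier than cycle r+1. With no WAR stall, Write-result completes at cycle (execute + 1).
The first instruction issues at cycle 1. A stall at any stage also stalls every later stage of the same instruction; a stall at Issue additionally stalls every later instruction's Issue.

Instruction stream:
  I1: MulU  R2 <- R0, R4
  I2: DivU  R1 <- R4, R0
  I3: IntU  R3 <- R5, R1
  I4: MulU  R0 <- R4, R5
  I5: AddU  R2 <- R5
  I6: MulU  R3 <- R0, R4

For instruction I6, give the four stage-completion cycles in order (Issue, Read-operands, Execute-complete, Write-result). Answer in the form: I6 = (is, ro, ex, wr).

I6 = (15, 16, 19, 20)

I1  is:1  ro:2  ex:5  wr:6
I2  is:2  ro:3  ex:10  wr:11
I3  is:3  ro:12  ex:13  wr:14  — RAW R1: wait I2 write@11
I4  is:7  ro:8  ex:11  wr:12  — struct: MulU busy until I1 writes@6
I5  is:8  ro:9  ex:11  wr:12
I6  is:15  ro:16  ex:19  wr:20  — WAW R3: wait I3 write@14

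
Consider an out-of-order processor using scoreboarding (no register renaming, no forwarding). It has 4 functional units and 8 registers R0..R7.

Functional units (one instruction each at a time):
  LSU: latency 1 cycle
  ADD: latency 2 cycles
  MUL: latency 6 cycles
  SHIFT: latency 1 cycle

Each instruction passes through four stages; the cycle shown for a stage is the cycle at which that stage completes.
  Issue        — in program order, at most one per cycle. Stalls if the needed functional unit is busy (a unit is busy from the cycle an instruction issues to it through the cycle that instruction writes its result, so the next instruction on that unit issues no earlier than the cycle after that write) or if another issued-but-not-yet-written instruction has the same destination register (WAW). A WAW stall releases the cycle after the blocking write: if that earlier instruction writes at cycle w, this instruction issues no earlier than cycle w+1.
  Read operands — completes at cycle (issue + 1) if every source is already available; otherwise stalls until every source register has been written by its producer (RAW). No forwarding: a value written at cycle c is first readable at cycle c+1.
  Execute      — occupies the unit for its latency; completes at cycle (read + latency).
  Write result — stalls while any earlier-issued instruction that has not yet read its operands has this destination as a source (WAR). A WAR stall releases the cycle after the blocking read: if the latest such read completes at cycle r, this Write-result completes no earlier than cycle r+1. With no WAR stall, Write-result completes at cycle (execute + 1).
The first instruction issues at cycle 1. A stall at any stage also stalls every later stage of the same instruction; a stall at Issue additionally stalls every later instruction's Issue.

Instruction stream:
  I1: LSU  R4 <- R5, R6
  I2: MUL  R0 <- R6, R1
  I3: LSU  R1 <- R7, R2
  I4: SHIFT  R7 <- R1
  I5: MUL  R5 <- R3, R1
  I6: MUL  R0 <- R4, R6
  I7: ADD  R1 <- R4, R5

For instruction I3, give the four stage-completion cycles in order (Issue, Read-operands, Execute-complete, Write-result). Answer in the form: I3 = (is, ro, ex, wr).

I3 = (5, 6, 7, 8)

t=1  I1 dispatched to LSU
t=2  I1 operands ready · I2 dispatched to MUL
t=3  I1 complete · I2 operands ready
t=4  R4←I1
t=5  I3 dispatched to LSU
t=6  I3 operands ready · I4 dispatched to SHIFT
t=7  I3 complete
t=8  R1←I3
t=9  I2 complete · I4 operands ready
t=10  R0←I2 · I4 complete
t=11  R7←I4 · I5 dispatched to MUL
t=12  I5 operands ready
t=18  I5 complete
t=19  R5←I5
t=20  I6 dispatched to MUL
t=21  I6 operands ready · I7 dispatched to ADD
t=22  I7 operands ready
t=24  I7 complete
t=25  R1←I7
t=27  I6 complete
t=28  R0←I6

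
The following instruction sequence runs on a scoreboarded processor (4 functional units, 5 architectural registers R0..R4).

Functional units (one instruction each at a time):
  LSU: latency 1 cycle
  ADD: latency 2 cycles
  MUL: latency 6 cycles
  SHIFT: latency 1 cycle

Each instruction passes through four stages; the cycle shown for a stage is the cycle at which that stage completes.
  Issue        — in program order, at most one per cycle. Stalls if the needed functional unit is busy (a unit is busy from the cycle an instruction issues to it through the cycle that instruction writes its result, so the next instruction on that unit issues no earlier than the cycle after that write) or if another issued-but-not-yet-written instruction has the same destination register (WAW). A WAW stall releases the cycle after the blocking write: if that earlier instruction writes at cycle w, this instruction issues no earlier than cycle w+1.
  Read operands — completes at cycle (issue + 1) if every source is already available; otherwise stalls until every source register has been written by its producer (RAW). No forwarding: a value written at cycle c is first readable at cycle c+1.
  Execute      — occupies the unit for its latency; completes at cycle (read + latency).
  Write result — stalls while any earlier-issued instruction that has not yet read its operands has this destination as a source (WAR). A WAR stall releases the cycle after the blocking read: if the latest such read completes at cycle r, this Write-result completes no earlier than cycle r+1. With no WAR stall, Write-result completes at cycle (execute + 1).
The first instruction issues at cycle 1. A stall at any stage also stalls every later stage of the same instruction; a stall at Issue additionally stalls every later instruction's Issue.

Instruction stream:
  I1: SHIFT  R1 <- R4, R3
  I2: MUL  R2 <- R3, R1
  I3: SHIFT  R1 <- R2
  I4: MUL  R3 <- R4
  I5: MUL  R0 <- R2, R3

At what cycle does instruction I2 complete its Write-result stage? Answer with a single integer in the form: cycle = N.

cycle = 12

I1 -> (1, 2, 3, 4)
I2 -> (2, 5, 11, 12)  // RAW R1: wait I1 write@4
I3 -> (5, 13, 14, 15)  // struct: SHIFT busy until I1 writes@4, RAW R2: wait I2 write@12
I4 -> (13, 14, 20, 21)  // struct: MUL busy until I2 writes@12
I5 -> (22, 23, 29, 30)  // struct: MUL busy until I4 writes@21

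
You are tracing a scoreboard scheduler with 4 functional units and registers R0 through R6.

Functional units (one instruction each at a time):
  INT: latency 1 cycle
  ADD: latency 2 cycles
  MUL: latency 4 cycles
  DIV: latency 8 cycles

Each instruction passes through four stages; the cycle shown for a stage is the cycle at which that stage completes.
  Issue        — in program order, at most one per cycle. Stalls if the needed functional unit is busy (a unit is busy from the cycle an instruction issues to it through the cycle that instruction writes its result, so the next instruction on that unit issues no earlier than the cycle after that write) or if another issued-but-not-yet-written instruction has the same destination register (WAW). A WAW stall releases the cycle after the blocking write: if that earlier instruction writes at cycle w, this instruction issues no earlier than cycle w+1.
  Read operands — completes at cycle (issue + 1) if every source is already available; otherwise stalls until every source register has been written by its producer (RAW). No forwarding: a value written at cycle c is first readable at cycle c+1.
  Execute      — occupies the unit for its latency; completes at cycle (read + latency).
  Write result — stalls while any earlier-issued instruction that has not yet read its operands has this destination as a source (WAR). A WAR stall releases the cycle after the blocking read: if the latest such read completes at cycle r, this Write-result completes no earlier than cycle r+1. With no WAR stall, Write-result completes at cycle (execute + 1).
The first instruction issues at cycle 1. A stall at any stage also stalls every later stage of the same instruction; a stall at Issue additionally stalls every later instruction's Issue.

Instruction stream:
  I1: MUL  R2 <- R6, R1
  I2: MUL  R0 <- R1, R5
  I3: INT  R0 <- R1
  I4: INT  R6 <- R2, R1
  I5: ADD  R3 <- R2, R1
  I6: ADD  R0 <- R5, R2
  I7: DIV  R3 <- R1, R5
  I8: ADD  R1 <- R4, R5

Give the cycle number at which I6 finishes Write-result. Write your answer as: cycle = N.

cycle = 29

I1: IS=1 RO=2 EX=6 WR=7
I2: IS=8 RO=9 EX=13 WR=14  [struct: MUL busy until I1 writes@7]
I3: IS=15 RO=16 EX=17 WR=18  [WAW R0: wait I2 write@14]
I4: IS=19 RO=20 EX=21 WR=22  [struct: INT busy until I3 writes@18]
I5: IS=20 RO=21 EX=23 WR=24
I6: IS=25 RO=26 EX=28 WR=29  [struct: ADD busy until I5 writes@24]
I7: IS=26 RO=27 EX=35 WR=36
I8: IS=30 RO=31 EX=33 WR=34  [struct: ADD busy until I6 writes@29]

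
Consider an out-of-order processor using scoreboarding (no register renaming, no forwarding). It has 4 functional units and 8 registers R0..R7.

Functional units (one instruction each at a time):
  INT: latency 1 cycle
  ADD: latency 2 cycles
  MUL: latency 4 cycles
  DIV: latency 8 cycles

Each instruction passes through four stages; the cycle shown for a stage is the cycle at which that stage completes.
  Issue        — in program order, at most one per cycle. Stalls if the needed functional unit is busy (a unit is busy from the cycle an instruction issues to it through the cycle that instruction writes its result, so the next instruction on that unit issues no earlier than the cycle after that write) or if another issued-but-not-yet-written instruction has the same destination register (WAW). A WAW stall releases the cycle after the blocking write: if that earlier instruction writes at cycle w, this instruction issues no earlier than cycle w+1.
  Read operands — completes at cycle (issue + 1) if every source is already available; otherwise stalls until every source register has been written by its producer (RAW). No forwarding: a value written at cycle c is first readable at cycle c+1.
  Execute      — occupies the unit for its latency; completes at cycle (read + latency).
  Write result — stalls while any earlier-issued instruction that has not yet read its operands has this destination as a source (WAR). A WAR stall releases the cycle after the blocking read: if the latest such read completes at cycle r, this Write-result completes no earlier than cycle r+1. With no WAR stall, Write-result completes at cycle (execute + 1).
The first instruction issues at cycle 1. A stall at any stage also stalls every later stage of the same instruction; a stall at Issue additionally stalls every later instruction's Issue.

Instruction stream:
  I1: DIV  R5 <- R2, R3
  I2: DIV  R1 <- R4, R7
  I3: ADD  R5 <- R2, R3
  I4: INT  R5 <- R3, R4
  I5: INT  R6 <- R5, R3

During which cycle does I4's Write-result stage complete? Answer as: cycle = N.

cycle = 21

cycle 1: I1 issues→DIV
cycle 2: I1 reads
cycle 10: I1 exec-done
cycle 11: I1 writes R5
cycle 12: I2 issues→DIV
cycle 13: I2 reads · I3 issues→ADD
cycle 14: I3 reads
cycle 16: I3 exec-done
cycle 17: I3 writes R5
cycle 18: I4 issues→INT
cycle 19: I4 reads
cycle 20: I4 exec-done
cycle 21: I2 exec-done · I4 writes R5
cycle 22: I2 writes R1 · I5 issues→INT
cycle 23: I5 reads
cycle 24: I5 exec-done
cycle 25: I5 writes R6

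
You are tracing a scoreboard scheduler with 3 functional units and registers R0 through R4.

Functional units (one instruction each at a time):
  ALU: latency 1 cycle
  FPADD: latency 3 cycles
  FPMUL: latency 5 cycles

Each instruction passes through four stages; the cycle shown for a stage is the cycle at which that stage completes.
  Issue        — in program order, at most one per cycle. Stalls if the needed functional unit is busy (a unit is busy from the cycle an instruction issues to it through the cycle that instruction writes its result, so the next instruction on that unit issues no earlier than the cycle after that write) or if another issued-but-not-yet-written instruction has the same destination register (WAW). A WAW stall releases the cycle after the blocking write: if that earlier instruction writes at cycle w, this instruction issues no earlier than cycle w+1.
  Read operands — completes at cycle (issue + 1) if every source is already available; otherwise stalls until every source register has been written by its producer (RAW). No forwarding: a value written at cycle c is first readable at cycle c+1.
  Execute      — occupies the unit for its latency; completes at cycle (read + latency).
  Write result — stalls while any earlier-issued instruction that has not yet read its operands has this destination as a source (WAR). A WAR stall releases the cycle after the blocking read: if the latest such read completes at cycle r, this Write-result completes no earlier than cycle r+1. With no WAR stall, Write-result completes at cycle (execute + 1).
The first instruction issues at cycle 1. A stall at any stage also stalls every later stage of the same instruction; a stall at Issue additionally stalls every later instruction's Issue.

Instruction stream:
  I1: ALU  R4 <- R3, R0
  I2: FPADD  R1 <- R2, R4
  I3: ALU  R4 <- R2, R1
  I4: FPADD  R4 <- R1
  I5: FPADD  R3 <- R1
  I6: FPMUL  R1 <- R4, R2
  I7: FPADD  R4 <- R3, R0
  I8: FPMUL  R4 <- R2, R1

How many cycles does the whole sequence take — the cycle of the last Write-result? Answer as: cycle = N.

cycle = 38

c1: I1 dispatched to ALU
c2: I1 operands ready · I2 dispatched to FPADD
c3: I1 complete
c4: R4←I1
c5: I2 operands ready · I3 dispatched to ALU
c8: I2 complete
c9: R1←I2
c10: I3 operands ready
c11: I3 complete
c12: R4←I3
c13: I4 dispatched to FPADD
c14: I4 operands ready
c17: I4 complete
c18: R4←I4
c19: I5 dispatched to FPADD
c20: I5 operands ready · I6 dispatched to FPMUL
c21: I6 operands ready
c23: I5 complete
c24: R3←I5
c25: I7 dispatched to FPADD
c26: I6 complete · I7 operands ready
c27: R1←I6
c29: I7 complete
c30: R4←I7
c31: I8 dispatched to FPMUL
c32: I8 operands ready
c37: I8 complete
c38: R4←I8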